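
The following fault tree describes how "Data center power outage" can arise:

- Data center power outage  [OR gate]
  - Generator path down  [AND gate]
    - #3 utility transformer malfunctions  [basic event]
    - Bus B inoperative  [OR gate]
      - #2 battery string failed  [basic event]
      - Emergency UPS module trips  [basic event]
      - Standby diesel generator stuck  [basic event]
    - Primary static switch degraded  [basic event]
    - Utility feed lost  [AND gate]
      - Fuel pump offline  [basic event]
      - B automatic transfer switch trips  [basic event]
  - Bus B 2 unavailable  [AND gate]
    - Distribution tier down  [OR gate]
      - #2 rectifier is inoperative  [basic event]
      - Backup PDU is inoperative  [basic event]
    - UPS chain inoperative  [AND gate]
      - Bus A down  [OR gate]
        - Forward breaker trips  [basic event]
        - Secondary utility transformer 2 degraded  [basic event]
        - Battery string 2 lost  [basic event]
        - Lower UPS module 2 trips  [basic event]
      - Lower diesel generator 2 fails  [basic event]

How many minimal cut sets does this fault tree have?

11

Bus B inoperative [OR]: union of children's cut sets → 3 cut set(s).
Utility feed lost [AND]: one cut set from each child combined → 1 × 1 = 1 cut set(s).
Generator path down [AND]: one cut set from each child combined → 1 × 3 × 1 × 1 = 3 cut set(s).
Distribution tier down [OR]: union of children's cut sets → 2 cut set(s).
Bus A down [OR]: union of children's cut sets → 4 cut set(s).
UPS chain inoperative [AND]: one cut set from each child combined → 4 × 1 = 4 cut set(s).
Bus B 2 unavailable [AND]: one cut set from each child combined → 2 × 4 = 8 cut set(s).
Data center power outage [OR]: union of children's cut sets → 11 cut set(s).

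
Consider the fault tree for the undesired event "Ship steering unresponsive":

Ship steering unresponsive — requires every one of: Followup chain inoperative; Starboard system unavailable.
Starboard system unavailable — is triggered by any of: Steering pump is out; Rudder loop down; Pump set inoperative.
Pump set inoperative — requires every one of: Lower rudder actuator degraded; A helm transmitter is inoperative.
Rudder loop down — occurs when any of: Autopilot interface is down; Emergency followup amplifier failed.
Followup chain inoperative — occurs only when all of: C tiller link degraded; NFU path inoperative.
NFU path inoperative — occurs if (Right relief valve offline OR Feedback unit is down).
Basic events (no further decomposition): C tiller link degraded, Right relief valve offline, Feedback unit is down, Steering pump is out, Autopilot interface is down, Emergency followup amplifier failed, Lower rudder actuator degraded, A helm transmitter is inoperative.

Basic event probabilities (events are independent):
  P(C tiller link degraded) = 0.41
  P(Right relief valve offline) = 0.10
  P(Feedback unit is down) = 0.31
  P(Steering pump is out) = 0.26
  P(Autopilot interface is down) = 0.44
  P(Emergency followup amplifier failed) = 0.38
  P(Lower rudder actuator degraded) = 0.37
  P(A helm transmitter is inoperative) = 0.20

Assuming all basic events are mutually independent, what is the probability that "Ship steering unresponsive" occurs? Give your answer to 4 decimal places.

P(NFU path inoperative) [OR] = 1 − (1−0.10) × (1−0.31) = 0.379000
P(Followup chain inoperative) [AND] = 0.41 × 0.379000 = 0.155390
P(Rudder loop down) [OR] = 1 − (1−0.44) × (1−0.38) = 0.652800
P(Pump set inoperative) [AND] = 0.37 × 0.20 = 0.074000
P(Starboard system unavailable) [OR] = 1 − (1−0.26) × (1−0.652800) × (1−0.074000) = 0.762085
P(Ship steering unresponsive) [AND] = 0.155390 × 0.762085 = 0.118420
Rounded to 4 decimal places: P(Ship steering unresponsive) ≈ 0.1184.

0.1184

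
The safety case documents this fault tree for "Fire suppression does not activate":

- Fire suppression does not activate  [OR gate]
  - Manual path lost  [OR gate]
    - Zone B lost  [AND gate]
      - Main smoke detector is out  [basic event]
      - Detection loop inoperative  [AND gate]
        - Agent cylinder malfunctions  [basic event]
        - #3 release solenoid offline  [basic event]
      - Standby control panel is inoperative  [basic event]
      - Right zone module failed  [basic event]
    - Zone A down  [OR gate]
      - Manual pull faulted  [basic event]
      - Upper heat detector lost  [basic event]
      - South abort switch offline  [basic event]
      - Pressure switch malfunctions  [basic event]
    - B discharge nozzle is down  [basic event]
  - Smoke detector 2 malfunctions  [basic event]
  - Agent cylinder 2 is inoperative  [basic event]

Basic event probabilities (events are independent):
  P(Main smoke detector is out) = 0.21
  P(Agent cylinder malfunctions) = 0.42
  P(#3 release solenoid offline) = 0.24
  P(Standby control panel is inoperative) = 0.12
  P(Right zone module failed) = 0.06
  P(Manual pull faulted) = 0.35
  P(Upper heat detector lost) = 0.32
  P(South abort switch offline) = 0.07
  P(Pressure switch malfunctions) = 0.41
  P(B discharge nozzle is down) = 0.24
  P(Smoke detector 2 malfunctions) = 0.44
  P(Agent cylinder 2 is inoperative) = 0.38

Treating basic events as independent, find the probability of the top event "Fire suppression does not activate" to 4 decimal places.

P(Detection loop inoperative) [AND] = 0.42 × 0.24 = 0.100800
P(Zone B lost) [AND] = 0.21 × 0.100800 × 0.12 × 0.06 = 0.000152
P(Zone A down) [OR] = 1 − (1−0.35) × (1−0.32) × (1−0.07) × (1−0.41) = 0.757475
P(Manual path lost) [OR] = 1 − (1−0.000152) × (1−0.757475) × (1−0.24) = 0.815709
P(Fire suppression does not activate) [OR] = 1 − (1−0.815709) × (1−0.44) × (1−0.38) = 0.936014
Rounded to 4 decimal places: P(Fire suppression does not activate) ≈ 0.9360.

0.9360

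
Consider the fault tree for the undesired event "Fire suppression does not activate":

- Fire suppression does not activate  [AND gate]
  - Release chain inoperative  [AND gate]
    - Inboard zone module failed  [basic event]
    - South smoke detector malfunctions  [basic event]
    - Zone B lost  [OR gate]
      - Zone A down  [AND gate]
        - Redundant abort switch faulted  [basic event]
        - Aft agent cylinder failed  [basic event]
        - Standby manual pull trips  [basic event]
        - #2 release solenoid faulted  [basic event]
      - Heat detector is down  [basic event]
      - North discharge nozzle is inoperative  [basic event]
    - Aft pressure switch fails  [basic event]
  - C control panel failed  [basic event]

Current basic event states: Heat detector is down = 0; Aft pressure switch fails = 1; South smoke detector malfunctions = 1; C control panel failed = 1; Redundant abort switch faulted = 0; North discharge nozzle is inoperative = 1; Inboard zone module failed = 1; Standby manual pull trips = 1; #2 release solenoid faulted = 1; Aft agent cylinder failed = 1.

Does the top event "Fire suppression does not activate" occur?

Zone A down [AND]: Redundant abort switch faulted=not, Aft agent cylinder failed=occurs, Standby manual pull trips=occurs, #2 release solenoid faulted=occurs → not all inputs occur → does not occur.
Zone B lost [OR]: Zone A down=not, Heat detector is down=not, North discharge nozzle is inoperative=occurs → at least one input occurs → occurs.
Release chain inoperative [AND]: Inboard zone module failed=occurs, South smoke detector malfunctions=occurs, Zone B lost=occurs, Aft pressure switch fails=occurs → all inputs occur → occurs.
Fire suppression does not activate [AND]: Release chain inoperative=occurs, C control panel failed=occurs → all inputs occur → occurs.

Yes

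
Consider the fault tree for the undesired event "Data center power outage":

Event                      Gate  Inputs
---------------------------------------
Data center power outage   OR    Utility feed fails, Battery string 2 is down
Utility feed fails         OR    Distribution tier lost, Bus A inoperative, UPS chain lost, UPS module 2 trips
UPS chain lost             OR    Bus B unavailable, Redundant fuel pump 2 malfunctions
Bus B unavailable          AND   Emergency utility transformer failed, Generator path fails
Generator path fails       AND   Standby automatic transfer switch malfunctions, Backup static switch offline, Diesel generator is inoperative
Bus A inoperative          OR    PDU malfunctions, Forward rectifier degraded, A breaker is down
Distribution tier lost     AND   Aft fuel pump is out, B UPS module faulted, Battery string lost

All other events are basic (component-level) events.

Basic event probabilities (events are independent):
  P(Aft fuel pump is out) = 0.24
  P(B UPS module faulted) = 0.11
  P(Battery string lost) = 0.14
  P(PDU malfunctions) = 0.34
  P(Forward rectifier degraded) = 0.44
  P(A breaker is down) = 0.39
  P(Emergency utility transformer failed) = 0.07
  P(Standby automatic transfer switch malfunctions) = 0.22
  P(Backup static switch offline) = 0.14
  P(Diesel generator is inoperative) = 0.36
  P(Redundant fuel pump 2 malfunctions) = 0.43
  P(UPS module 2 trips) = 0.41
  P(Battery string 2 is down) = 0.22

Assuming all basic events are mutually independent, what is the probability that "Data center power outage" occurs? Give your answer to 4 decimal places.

P(Distribution tier lost) [AND] = 0.24 × 0.11 × 0.14 = 0.003696
P(Bus A inoperative) [OR] = 1 − (1−0.34) × (1−0.44) × (1−0.39) = 0.774544
P(Generator path fails) [AND] = 0.22 × 0.14 × 0.36 = 0.011088
P(Bus B unavailable) [AND] = 0.07 × 0.011088 = 0.000776
P(UPS chain lost) [OR] = 1 − (1−0.000776) × (1−0.43) = 0.430442
P(Utility feed fails) [OR] = 1 − (1−0.003696) × (1−0.774544) × (1−0.430442) × (1−0.41) = 0.924518
P(Data center power outage) [OR] = 1 − (1−0.924518) × (1−0.22) = 0.941124
Rounded to 4 decimal places: P(Data center power outage) ≈ 0.9411.

0.9411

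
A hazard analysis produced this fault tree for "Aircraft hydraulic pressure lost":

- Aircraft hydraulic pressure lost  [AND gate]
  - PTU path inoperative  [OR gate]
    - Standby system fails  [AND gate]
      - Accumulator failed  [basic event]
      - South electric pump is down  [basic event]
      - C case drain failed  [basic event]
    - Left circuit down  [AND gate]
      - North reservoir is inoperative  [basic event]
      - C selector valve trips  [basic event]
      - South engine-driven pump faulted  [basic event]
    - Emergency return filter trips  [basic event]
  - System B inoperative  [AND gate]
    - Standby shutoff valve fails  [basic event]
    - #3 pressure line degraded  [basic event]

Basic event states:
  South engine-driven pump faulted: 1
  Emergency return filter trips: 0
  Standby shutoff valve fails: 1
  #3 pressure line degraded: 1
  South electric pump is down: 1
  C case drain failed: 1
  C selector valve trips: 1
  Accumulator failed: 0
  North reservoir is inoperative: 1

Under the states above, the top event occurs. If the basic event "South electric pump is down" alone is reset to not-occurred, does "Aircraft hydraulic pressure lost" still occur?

Counterfactual: set "South electric pump is down" to not occurred.
Standby system fails [AND]: Accumulator failed=not, South electric pump is down=not, C case drain failed=occurs → not all inputs occur → does not occur.
Left circuit down [AND]: North reservoir is inoperative=occurs, C selector valve trips=occurs, South engine-driven pump faulted=occurs → all inputs occur → occurs.
PTU path inoperative [OR]: Standby system fails=not, Left circuit down=occurs, Emergency return filter trips=not → at least one input occurs → occurs.
System B inoperative [AND]: Standby shutoff valve fails=occurs, #3 pressure line degraded=occurs → all inputs occur → occurs.
Aircraft hydraulic pressure lost [AND]: PTU path inoperative=occurs, System B inoperative=occurs → all inputs occur → occurs.

Yes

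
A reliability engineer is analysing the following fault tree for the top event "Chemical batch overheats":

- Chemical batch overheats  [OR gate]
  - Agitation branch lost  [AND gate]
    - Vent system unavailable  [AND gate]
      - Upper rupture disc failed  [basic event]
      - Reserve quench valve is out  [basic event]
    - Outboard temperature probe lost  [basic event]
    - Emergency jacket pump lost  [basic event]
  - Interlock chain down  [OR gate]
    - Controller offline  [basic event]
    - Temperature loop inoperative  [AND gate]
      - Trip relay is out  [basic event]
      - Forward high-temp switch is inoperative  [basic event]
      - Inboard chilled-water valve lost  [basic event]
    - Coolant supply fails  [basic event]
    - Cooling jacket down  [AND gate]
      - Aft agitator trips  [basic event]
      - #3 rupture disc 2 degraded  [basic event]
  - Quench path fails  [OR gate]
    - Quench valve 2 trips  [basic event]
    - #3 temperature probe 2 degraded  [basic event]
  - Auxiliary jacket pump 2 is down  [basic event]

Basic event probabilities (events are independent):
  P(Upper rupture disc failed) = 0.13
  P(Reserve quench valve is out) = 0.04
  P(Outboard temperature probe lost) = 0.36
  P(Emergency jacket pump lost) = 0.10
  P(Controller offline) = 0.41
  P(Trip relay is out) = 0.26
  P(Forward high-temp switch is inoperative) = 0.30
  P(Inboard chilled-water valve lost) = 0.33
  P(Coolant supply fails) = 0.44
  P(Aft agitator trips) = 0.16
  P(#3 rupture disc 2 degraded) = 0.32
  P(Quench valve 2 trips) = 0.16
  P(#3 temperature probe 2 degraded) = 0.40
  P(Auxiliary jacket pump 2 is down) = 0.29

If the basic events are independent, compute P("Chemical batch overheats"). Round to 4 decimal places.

0.8907

P(Vent system unavailable) [AND] = 0.13 × 0.04 = 0.005200
P(Agitation branch lost) [AND] = 0.005200 × 0.36 × 0.10 = 0.000187
P(Temperature loop inoperative) [AND] = 0.26 × 0.30 × 0.33 = 0.025740
P(Cooling jacket down) [AND] = 0.16 × 0.32 = 0.051200
P(Interlock chain down) [OR] = 1 − (1−0.41) × (1−0.025740) × (1−0.44) × (1−0.051200) = 0.694586
P(Quench path fails) [OR] = 1 − (1−0.16) × (1−0.40) = 0.496000
P(Chemical batch overheats) [OR] = 1 − (1−0.000187) × (1−0.694586) × (1−0.496000) × (1−0.29) = 0.890731
Rounded to 4 decimal places: P(Chemical batch overheats) ≈ 0.8907.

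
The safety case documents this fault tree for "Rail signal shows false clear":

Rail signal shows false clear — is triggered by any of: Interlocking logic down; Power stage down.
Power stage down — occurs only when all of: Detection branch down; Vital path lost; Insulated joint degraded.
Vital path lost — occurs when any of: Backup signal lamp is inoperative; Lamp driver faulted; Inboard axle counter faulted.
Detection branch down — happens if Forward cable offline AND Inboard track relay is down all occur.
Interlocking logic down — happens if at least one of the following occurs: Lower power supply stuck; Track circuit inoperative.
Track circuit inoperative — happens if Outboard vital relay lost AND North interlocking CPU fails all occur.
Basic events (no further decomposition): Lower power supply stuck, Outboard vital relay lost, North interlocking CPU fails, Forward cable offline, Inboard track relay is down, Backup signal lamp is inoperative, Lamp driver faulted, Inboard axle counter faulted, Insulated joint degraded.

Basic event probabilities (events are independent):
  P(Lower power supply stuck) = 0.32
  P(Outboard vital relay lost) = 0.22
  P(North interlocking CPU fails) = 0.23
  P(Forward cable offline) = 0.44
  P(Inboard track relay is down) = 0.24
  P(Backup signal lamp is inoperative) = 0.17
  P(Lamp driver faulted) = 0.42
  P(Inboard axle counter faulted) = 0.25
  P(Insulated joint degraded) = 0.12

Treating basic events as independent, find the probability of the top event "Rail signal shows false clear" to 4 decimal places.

P(Track circuit inoperative) [AND] = 0.22 × 0.23 = 0.050600
P(Interlocking logic down) [OR] = 1 − (1−0.32) × (1−0.050600) = 0.354408
P(Detection branch down) [AND] = 0.44 × 0.24 = 0.105600
P(Vital path lost) [OR] = 1 − (1−0.17) × (1−0.42) × (1−0.25) = 0.638950
P(Power stage down) [AND] = 0.105600 × 0.638950 × 0.12 = 0.008097
P(Rail signal shows false clear) [OR] = 1 − (1−0.354408) × (1−0.008097) = 0.359635
Rounded to 4 decimal places: P(Rail signal shows false clear) ≈ 0.3596.

0.3596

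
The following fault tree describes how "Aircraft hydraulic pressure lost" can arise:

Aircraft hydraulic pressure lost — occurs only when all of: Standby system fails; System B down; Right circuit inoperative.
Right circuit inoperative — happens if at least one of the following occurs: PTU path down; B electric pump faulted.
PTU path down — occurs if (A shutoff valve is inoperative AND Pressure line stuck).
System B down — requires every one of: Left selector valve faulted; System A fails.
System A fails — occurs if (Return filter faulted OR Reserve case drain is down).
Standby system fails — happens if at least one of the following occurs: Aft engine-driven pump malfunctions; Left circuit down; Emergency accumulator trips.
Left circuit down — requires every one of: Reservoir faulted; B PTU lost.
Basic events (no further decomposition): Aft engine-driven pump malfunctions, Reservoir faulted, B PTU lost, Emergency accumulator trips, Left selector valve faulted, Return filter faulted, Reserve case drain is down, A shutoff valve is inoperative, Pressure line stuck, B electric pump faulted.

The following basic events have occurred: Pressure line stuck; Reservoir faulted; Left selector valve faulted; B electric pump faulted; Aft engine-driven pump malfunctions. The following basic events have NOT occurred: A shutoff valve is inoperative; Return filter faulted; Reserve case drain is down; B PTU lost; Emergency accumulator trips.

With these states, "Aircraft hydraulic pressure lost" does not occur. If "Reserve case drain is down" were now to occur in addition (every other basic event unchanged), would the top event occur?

Yes

Counterfactual: set "Reserve case drain is down" to occurred.
Left circuit down [AND]: Reservoir faulted=occurs, B PTU lost=not → not all inputs occur → does not occur.
Standby system fails [OR]: Aft engine-driven pump malfunctions=occurs, Left circuit down=not, Emergency accumulator trips=not → at least one input occurs → occurs.
System A fails [OR]: Return filter faulted=not, Reserve case drain is down=occurs → at least one input occurs → occurs.
System B down [AND]: Left selector valve faulted=occurs, System A fails=occurs → all inputs occur → occurs.
PTU path down [AND]: A shutoff valve is inoperative=not, Pressure line stuck=occurs → not all inputs occur → does not occur.
Right circuit inoperative [OR]: PTU path down=not, B electric pump faulted=occurs → at least one input occurs → occurs.
Aircraft hydraulic pressure lost [AND]: Standby system fails=occurs, System B down=occurs, Right circuit inoperative=occurs → all inputs occur → occurs.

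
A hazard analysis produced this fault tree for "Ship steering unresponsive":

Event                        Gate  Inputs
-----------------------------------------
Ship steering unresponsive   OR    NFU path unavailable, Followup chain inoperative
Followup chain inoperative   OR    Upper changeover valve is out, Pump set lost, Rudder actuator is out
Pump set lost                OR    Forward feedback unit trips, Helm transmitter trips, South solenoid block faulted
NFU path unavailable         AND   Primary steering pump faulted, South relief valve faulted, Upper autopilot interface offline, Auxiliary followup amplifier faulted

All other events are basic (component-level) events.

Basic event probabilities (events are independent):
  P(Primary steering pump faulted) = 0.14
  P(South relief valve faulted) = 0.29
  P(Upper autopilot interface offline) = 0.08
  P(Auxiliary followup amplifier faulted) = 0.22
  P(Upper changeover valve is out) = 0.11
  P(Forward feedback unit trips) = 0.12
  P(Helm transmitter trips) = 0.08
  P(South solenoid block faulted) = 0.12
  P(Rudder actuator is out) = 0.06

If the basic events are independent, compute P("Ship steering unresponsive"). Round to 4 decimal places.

0.4044

P(NFU path unavailable) [AND] = 0.14 × 0.29 × 0.08 × 0.22 = 0.000715
P(Pump set lost) [OR] = 1 − (1−0.12) × (1−0.08) × (1−0.12) = 0.287552
P(Followup chain inoperative) [OR] = 1 − (1−0.11) × (1−0.287552) × (1−0.06) = 0.403966
P(Ship steering unresponsive) [OR] = 1 − (1−0.000715) × (1−0.403966) = 0.404392
Rounded to 4 decimal places: P(Ship steering unresponsive) ≈ 0.4044.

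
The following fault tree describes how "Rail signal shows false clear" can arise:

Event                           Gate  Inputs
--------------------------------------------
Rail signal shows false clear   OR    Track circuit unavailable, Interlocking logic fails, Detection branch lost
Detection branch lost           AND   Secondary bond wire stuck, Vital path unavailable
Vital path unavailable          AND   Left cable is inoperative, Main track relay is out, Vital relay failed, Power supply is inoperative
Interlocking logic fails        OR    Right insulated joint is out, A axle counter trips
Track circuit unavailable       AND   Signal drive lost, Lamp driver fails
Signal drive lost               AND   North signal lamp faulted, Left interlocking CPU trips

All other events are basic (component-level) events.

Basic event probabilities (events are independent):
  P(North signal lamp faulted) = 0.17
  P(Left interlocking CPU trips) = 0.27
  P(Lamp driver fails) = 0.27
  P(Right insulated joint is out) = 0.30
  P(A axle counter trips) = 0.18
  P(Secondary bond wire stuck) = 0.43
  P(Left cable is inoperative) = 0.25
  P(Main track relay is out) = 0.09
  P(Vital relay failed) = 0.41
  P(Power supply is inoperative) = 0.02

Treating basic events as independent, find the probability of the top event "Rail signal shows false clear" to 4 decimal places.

P(Signal drive lost) [AND] = 0.17 × 0.27 = 0.045900
P(Track circuit unavailable) [AND] = 0.045900 × 0.27 = 0.012393
P(Interlocking logic fails) [OR] = 1 − (1−0.30) × (1−0.18) = 0.426000
P(Vital path unavailable) [AND] = 0.25 × 0.09 × 0.41 × 0.02 = 0.000185
P(Detection branch lost) [AND] = 0.43 × 0.000185 = 0.000080
P(Rail signal shows false clear) [OR] = 1 − (1−0.012393) × (1−0.426000) × (1−0.000080) = 0.433159
Rounded to 4 decimal places: P(Rail signal shows false clear) ≈ 0.4332.

0.4332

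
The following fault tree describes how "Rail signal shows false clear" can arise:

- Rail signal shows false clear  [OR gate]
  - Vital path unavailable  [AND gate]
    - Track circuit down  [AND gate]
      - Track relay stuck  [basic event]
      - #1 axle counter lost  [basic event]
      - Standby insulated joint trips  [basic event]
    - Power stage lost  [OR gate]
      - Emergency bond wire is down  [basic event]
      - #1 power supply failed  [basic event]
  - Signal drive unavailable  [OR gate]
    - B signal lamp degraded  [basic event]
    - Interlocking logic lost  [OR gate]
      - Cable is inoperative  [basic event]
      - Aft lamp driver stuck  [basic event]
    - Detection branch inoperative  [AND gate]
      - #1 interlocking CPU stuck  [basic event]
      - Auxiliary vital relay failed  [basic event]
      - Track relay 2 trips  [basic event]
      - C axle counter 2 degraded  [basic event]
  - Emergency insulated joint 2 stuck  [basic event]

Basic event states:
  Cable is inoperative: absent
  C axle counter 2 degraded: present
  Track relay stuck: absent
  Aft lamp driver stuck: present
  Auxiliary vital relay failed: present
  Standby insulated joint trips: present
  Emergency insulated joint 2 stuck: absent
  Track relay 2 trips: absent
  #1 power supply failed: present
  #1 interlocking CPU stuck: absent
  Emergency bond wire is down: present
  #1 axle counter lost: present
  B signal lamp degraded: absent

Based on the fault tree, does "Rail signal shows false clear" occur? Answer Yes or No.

Track circuit down [AND]: Track relay stuck=not, #1 axle counter lost=occurs, Standby insulated joint trips=occurs → not all inputs occur → does not occur.
Power stage lost [OR]: Emergency bond wire is down=occurs, #1 power supply failed=occurs → at least one input occurs → occurs.
Vital path unavailable [AND]: Track circuit down=not, Power stage lost=occurs → not all inputs occur → does not occur.
Interlocking logic lost [OR]: Cable is inoperative=not, Aft lamp driver stuck=occurs → at least one input occurs → occurs.
Detection branch inoperative [AND]: #1 interlocking CPU stuck=not, Auxiliary vital relay failed=occurs, Track relay 2 trips=not, C axle counter 2 degraded=occurs → not all inputs occur → does not occur.
Signal drive unavailable [OR]: B signal lamp degraded=not, Interlocking logic lost=occurs, Detection branch inoperative=not → at least one input occurs → occurs.
Rail signal shows false clear [OR]: Vital path unavailable=not, Signal drive unavailable=occurs, Emergency insulated joint 2 stuck=not → at least one input occurs → occurs.

Yes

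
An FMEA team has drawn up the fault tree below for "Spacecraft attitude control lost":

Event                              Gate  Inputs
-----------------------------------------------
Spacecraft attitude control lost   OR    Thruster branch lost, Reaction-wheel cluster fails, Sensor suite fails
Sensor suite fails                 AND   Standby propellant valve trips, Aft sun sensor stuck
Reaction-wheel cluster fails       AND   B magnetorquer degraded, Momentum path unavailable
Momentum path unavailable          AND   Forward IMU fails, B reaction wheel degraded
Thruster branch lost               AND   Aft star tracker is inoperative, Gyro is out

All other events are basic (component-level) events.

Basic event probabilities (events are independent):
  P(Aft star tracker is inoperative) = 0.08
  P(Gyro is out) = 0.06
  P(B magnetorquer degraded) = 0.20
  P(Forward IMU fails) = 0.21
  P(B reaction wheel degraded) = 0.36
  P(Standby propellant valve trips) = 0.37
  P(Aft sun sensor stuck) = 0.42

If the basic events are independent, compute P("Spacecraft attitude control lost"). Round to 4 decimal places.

P(Thruster branch lost) [AND] = 0.08 × 0.06 = 0.004800
P(Momentum path unavailable) [AND] = 0.21 × 0.36 = 0.075600
P(Reaction-wheel cluster fails) [AND] = 0.20 × 0.075600 = 0.015120
P(Sensor suite fails) [AND] = 0.37 × 0.42 = 0.155400
P(Spacecraft attitude control lost) [OR] = 1 − (1−0.004800) × (1−0.015120) × (1−0.155400) = 0.172163
Rounded to 4 decimal places: P(Spacecraft attitude control lost) ≈ 0.1722.

0.1722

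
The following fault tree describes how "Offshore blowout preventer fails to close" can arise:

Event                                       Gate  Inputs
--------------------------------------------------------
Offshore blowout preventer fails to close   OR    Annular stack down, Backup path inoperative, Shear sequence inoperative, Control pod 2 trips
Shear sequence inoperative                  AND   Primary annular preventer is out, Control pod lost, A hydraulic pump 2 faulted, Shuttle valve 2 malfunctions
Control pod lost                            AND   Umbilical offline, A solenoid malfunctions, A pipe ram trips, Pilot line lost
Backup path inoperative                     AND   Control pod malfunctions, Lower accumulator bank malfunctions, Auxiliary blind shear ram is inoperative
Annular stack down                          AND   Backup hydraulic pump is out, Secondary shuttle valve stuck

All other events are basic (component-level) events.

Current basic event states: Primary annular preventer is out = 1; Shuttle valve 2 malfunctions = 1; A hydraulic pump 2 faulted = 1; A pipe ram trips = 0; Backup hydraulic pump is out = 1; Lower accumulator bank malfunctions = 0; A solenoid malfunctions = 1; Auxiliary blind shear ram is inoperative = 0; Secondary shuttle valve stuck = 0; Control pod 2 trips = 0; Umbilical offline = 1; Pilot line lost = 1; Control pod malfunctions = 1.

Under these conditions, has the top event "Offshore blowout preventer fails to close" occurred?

Annular stack down [AND]: Backup hydraulic pump is out=occurs, Secondary shuttle valve stuck=not → not all inputs occur → does not occur.
Backup path inoperative [AND]: Control pod malfunctions=occurs, Lower accumulator bank malfunctions=not, Auxiliary blind shear ram is inoperative=not → not all inputs occur → does not occur.
Control pod lost [AND]: Umbilical offline=occurs, A solenoid malfunctions=occurs, A pipe ram trips=not, Pilot line lost=occurs → not all inputs occur → does not occur.
Shear sequence inoperative [AND]: Primary annular preventer is out=occurs, Control pod lost=not, A hydraulic pump 2 faulted=occurs, Shuttle valve 2 malfunctions=occurs → not all inputs occur → does not occur.
Offshore blowout preventer fails to close [OR]: Annular stack down=not, Backup path inoperative=not, Shear sequence inoperative=not, Control pod 2 trips=not → no input occurs → does not occur.

No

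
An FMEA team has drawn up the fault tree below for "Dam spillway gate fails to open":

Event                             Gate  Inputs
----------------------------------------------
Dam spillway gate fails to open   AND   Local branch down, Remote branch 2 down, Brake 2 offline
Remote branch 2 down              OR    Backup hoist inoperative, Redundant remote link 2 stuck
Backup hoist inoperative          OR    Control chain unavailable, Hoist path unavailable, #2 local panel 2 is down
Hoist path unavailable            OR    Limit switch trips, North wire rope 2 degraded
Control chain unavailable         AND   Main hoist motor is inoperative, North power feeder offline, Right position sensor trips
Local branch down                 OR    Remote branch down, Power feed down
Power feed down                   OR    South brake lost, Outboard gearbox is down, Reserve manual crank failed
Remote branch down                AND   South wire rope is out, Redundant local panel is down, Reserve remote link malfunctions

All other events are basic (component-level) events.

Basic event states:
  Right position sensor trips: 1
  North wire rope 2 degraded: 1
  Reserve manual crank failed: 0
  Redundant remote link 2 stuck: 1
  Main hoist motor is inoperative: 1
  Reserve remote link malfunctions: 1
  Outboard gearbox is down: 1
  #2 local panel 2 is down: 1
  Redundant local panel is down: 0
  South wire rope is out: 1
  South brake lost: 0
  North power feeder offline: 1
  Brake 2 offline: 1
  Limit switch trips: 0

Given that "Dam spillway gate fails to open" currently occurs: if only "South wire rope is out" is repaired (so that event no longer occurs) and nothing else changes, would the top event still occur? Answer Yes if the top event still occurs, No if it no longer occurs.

Counterfactual: set "South wire rope is out" to not occurred.
Remote branch down [AND]: South wire rope is out=not, Redundant local panel is down=not, Reserve remote link malfunctions=occurs → not all inputs occur → does not occur.
Power feed down [OR]: South brake lost=not, Outboard gearbox is down=occurs, Reserve manual crank failed=not → at least one input occurs → occurs.
Local branch down [OR]: Remote branch down=not, Power feed down=occurs → at least one input occurs → occurs.
Control chain unavailable [AND]: Main hoist motor is inoperative=occurs, North power feeder offline=occurs, Right position sensor trips=occurs → all inputs occur → occurs.
Hoist path unavailable [OR]: Limit switch trips=not, North wire rope 2 degraded=occurs → at least one input occurs → occurs.
Backup hoist inoperative [OR]: Control chain unavailable=occurs, Hoist path unavailable=occurs, #2 local panel 2 is down=occurs → at least one input occurs → occurs.
Remote branch 2 down [OR]: Backup hoist inoperative=occurs, Redundant remote link 2 stuck=occurs → at least one input occurs → occurs.
Dam spillway gate fails to open [AND]: Local branch down=occurs, Remote branch 2 down=occurs, Brake 2 offline=occurs → all inputs occur → occurs.

Yes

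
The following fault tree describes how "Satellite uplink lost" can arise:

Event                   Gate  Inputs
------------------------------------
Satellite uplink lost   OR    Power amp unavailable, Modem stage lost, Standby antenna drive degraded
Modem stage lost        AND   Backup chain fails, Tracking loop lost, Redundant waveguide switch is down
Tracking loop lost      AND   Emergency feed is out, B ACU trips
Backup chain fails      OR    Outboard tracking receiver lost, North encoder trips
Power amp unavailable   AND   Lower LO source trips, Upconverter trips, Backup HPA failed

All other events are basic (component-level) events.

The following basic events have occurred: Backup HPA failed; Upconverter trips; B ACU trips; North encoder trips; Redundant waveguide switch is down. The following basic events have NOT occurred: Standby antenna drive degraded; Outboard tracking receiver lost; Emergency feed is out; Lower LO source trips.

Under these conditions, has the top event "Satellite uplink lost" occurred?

Power amp unavailable [AND]: Lower LO source trips=not, Upconverter trips=occurs, Backup HPA failed=occurs → not all inputs occur → does not occur.
Backup chain fails [OR]: Outboard tracking receiver lost=not, North encoder trips=occurs → at least one input occurs → occurs.
Tracking loop lost [AND]: Emergency feed is out=not, B ACU trips=occurs → not all inputs occur → does not occur.
Modem stage lost [AND]: Backup chain fails=occurs, Tracking loop lost=not, Redundant waveguide switch is down=occurs → not all inputs occur → does not occur.
Satellite uplink lost [OR]: Power amp unavailable=not, Modem stage lost=not, Standby antenna drive degraded=not → no input occurs → does not occur.

No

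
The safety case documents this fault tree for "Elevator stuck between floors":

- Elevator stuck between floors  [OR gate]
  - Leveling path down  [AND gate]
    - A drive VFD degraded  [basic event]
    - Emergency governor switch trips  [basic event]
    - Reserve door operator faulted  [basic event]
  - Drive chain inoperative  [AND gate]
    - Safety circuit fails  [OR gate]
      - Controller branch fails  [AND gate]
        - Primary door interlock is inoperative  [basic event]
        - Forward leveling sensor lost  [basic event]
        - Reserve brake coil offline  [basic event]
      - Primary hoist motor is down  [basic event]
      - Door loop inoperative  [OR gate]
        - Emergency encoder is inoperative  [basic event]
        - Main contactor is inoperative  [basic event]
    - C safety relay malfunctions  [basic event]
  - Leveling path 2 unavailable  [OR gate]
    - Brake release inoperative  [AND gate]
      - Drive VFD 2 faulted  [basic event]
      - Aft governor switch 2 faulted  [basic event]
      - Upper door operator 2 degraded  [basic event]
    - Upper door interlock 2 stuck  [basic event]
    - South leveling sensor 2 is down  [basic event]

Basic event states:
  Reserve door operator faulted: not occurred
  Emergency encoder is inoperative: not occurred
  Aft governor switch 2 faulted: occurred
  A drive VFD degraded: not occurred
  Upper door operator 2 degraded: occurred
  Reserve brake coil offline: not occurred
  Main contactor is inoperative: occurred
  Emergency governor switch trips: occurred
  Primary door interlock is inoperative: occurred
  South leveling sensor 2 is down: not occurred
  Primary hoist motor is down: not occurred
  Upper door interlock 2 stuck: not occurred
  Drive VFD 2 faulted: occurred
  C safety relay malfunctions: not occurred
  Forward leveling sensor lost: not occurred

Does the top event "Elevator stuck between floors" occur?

Leveling path down [AND]: A drive VFD degraded=not, Emergency governor switch trips=occurs, Reserve door operator faulted=not → not all inputs occur → does not occur.
Controller branch fails [AND]: Primary door interlock is inoperative=occurs, Forward leveling sensor lost=not, Reserve brake coil offline=not → not all inputs occur → does not occur.
Door loop inoperative [OR]: Emergency encoder is inoperative=not, Main contactor is inoperative=occurs → at least one input occurs → occurs.
Safety circuit fails [OR]: Controller branch fails=not, Primary hoist motor is down=not, Door loop inoperative=occurs → at least one input occurs → occurs.
Drive chain inoperative [AND]: Safety circuit fails=occurs, C safety relay malfunctions=not → not all inputs occur → does not occur.
Brake release inoperative [AND]: Drive VFD 2 faulted=occurs, Aft governor switch 2 faulted=occurs, Upper door operator 2 degraded=occurs → all inputs occur → occurs.
Leveling path 2 unavailable [OR]: Brake release inoperative=occurs, Upper door interlock 2 stuck=not, South leveling sensor 2 is down=not → at least one input occurs → occurs.
Elevator stuck between floors [OR]: Leveling path down=not, Drive chain inoperative=not, Leveling path 2 unavailable=occurs → at least one input occurs → occurs.

Yes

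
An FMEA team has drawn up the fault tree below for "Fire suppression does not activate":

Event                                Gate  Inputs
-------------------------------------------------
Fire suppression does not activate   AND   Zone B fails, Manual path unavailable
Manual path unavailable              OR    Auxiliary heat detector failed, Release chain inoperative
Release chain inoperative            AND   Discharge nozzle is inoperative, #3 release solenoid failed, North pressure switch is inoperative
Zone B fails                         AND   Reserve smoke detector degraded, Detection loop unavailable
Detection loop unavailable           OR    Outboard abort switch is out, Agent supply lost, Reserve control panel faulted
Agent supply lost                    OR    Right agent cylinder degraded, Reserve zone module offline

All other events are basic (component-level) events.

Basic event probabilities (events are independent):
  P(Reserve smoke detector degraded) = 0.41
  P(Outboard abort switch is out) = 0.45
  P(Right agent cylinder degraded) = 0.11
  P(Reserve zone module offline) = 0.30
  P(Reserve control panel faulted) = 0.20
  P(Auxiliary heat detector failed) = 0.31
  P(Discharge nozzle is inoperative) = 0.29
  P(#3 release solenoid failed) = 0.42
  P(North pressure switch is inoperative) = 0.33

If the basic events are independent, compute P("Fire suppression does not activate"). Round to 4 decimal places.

P(Agent supply lost) [OR] = 1 − (1−0.11) × (1−0.30) = 0.377000
P(Detection loop unavailable) [OR] = 1 − (1−0.45) × (1−0.377000) × (1−0.20) = 0.725880
P(Zone B fails) [AND] = 0.41 × 0.725880 = 0.297611
P(Release chain inoperative) [AND] = 0.29 × 0.42 × 0.33 = 0.040194
P(Manual path unavailable) [OR] = 1 − (1−0.31) × (1−0.040194) = 0.337734
P(Fire suppression does not activate) [AND] = 0.297611 × 0.337734 = 0.100513
Rounded to 4 decimal places: P(Fire suppression does not activate) ≈ 0.1005.

0.1005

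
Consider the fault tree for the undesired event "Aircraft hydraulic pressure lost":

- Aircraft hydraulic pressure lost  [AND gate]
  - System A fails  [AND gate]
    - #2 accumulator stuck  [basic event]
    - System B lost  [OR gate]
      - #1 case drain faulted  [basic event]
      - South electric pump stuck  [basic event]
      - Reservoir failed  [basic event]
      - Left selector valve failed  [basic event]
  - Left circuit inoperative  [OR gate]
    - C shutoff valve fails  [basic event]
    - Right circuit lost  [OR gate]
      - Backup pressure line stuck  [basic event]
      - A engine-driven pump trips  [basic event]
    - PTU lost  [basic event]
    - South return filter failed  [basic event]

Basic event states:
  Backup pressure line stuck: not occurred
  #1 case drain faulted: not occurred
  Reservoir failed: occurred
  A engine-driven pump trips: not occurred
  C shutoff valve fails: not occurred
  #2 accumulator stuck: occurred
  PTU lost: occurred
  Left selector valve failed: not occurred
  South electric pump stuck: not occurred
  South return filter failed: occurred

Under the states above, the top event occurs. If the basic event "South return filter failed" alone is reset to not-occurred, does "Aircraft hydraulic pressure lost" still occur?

Yes

Counterfactual: set "South return filter failed" to not occurred.
System B lost [OR]: #1 case drain faulted=not, South electric pump stuck=not, Reservoir failed=occurs, Left selector valve failed=not → at least one input occurs → occurs.
System A fails [AND]: #2 accumulator stuck=occurs, System B lost=occurs → all inputs occur → occurs.
Right circuit lost [OR]: Backup pressure line stuck=not, A engine-driven pump trips=not → no input occurs → does not occur.
Left circuit inoperative [OR]: C shutoff valve fails=not, Right circuit lost=not, PTU lost=occurs, South return filter failed=not → at least one input occurs → occurs.
Aircraft hydraulic pressure lost [AND]: System A fails=occurs, Left circuit inoperative=occurs → all inputs occur → occurs.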